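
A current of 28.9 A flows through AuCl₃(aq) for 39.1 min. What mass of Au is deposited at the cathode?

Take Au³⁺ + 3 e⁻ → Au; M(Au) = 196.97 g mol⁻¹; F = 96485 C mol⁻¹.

46.1 g

Q = I·t = 28.90 A × 2346.0 s = 67800 C.
n(e⁻) = Q/F = 67800 / 96485 = 0.7027 mol.
Au³⁺ + 3 e⁻ → Au, so n(Au) = n(e⁻)/3 = 0.2342 mol.
m = n·M = 0.2342 × 196.97 = 46.1 g.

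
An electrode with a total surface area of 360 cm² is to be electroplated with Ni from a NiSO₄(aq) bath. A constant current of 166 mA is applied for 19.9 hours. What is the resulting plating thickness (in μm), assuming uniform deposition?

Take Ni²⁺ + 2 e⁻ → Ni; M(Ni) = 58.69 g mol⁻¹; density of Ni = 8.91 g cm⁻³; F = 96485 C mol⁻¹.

11.3 μm

Q = I·t = 0.1660 × 71640 = 11890 C; n(e⁻) = 0.1233 mol.
n(Ni) = n(e⁻)/2 = 0.06163 mol, so m = 0.06163 × 58.69 = 3.617 g.
Volume = m/ρ = 3.617 / 8.91 = 0.4059 cm³.
Thickness = V/A = 0.4059 / 360 = 0.00113 cm = 11.3 μm.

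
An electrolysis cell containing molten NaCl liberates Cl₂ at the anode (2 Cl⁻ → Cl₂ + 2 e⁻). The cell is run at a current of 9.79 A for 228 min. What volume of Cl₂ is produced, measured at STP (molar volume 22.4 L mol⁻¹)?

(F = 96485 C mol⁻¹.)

Q = I·t = 9.790 A × 13680 s = 133900 C.
n(e⁻) = Q/F = 133900 / 96485 = 1.388 mol.
2 electrons are transferred per Cl₂ molecule, so n(Cl₂) = 1.388 / 2 = 0.6940 mol.
V = n × V_m = 0.6940 × 22.4 = 15.5 L.

15.5 L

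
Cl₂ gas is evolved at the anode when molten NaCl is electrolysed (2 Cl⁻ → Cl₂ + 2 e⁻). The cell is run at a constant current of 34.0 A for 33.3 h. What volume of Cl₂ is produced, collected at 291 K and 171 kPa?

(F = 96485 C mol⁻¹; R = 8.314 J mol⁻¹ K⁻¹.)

Q = I·t = 34.00 A × 119880 s = 4076000 C.
n(e⁻) = Q/F = 4076000 / 96485 = 42.24 mol.
2 electrons are transferred per Cl₂ molecule, so n(Cl₂) = 42.24 / 2 = 21.12 mol.
V = nRT/P = (21.12 × 8.314 × 291) / (171 × 10³ Pa) = 0.299 m³ = 299 L.

299 L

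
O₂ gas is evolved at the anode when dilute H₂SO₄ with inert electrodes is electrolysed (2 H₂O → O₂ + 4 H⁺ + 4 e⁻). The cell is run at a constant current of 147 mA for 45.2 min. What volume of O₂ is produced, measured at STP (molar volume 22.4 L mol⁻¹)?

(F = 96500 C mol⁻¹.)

Q = I·t = 0.1470 A × 2712.0 s = 398.7 C.
n(e⁻) = Q/F = 398.7 / 96500 = 0.004131 mol.
4 electrons are transferred per O₂ molecule, so n(O₂) = 0.004131 / 4 = 0.001033 mol.
V = n × V_m = 0.001033 × 22.4 = 0.0231 L.

0.0231 L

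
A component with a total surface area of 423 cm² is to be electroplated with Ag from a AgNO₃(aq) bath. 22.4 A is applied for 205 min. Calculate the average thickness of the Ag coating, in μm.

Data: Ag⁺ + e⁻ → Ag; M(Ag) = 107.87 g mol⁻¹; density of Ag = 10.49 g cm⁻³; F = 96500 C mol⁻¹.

694 μm

Q = I·t = 22.40 × 12300 = 275500 C; n(e⁻) = 2.855 mol.
n(Ag) = n(e⁻)/1 = 2.855 mol, so m = 2.855 × 107.87 = 308.0 g.
Volume = m/ρ = 308.0 / 10.49 = 29.36 cm³.
Thickness = V/A = 29.36 / 423 = 0.0694 cm = 694 μm.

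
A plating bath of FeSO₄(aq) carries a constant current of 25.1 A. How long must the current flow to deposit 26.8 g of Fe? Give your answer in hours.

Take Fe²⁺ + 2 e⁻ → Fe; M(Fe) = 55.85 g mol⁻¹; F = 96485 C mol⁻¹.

1.02 h

n(Fe) = m/M = 26.8 / 55.85 = 0.4799 mol.
Each Fe atom requires 2 electrons, so n(e⁻) = 2 × 0.4799 = 0.9597 mol.
Q = n(e⁻)·F = 0.9597 × 96485 = 92600 C.
t = Q/I = 92600 / 25.10 A = 3689 s = 1.02 h.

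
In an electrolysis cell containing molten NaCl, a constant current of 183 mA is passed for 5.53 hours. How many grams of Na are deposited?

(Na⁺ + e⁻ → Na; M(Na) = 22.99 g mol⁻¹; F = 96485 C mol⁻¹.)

0.868 g

Q = I·t = 0.1830 A × 19908 s = 3643 C.
n(e⁻) = Q/F = 3643 / 96485 = 0.03776 mol.
Na⁺ + e⁻ → Na, so n(Na) = n(e⁻)/1 = 0.03776 mol.
m = n·M = 0.03776 × 22.99 = 0.868 g.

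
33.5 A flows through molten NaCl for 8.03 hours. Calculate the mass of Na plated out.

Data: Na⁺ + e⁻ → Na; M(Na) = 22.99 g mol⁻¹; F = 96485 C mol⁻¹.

Q = I·t = 33.50 A × 28908 s = 968400 C.
n(e⁻) = Q/F = 968400 / 96485 = 10.04 mol.
Na⁺ + e⁻ → Na, so n(Na) = n(e⁻)/1 = 10.04 mol.
m = n·M = 10.04 × 22.99 = 231 g.

231 g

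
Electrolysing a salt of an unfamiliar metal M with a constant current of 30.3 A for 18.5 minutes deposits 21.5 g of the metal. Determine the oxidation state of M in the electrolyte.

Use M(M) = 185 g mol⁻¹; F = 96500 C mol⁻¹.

Q = I·t = 30.30 A × 1110.0 s = 33630 C, so n(e⁻) = 33630/96500 = 0.3485 mol.
n(M) deposited = 21.5 / 185 = 0.1162 mol.
Electrons per atom = n(e⁻)/n(M) = 0.3485 / 0.1162 = 3.00 ≈ 3, so the ion is M³⁺.

+3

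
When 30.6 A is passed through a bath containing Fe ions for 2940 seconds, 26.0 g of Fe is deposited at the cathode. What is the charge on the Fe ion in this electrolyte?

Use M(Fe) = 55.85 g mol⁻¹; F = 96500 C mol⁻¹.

Q = I·t = 30.60 A × 2940.0 s = 89960 C, so n(e⁻) = 89960/96500 = 0.9323 mol.
n(Fe) deposited = 26.0 / 55.85 = 0.4655 mol.
Electrons per atom = n(e⁻)/n(Fe) = 0.9323 / 0.4655 = 2.00 ≈ 2, so the ion is Fe²⁺.

+2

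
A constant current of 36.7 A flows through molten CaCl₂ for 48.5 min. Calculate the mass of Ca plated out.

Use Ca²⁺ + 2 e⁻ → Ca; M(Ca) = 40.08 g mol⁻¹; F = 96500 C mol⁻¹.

22.2 g

Q = I·t = 36.70 A × 2910.0 s = 106800 C.
n(e⁻) = Q/F = 106800 / 96500 = 1.107 mol.
Ca²⁺ + 2 e⁻ → Ca, so n(Ca) = n(e⁻)/2 = 0.5534 mol.
m = n·M = 0.5534 × 40.08 = 22.2 g.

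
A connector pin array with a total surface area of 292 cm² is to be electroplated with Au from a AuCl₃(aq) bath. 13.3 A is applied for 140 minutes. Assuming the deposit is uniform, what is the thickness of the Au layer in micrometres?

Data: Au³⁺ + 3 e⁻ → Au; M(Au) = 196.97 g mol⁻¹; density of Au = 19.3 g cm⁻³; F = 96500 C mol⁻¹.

135 μm

Q = I·t = 13.30 × 8400.0 = 111700 C; n(e⁻) = 1.158 mol.
n(Au) = n(e⁻)/3 = 0.3859 mol, so m = 0.3859 × 196.97 = 76.01 g.
Volume = m/ρ = 76.01 / 19.3 = 3.938 cm³.
Thickness = V/A = 3.938 / 292 = 0.0135 cm = 135 μm.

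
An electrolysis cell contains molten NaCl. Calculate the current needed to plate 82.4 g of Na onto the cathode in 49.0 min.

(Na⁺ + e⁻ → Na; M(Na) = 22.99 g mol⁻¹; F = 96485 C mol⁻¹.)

118 A

n(Na) = 82.4 / 22.99 = 3.584 mol.
n(e⁻) = 1 × 3.584 = 3.584 mol.
Q = n(e⁻)·F = 3.584 × 96485 = 345800 C.
I = Q/t = 345800 / 2940.0 s = 118 A.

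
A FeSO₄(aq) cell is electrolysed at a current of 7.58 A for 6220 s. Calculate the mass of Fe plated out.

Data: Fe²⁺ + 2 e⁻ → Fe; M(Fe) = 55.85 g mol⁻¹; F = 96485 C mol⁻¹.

13.6 g

Q = I·t = 7.580 A × 6220.0 s = 47150 C.
n(e⁻) = Q/F = 47150 / 96485 = 0.4887 mol.
Fe²⁺ + 2 e⁻ → Fe, so n(Fe) = n(e⁻)/2 = 0.2443 mol.
m = n·M = 0.2443 × 55.85 = 13.6 g.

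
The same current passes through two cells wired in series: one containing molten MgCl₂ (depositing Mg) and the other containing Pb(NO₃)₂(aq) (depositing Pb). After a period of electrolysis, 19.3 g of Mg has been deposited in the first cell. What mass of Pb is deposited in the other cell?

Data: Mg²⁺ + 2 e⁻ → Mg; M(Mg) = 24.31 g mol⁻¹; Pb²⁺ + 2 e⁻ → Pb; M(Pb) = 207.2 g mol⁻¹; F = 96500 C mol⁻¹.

164 g

n(Mg) = 19.3 / 24.31 = 0.7939 mol.
Since Mg²⁺ + 2 e⁻ → Mg, n(e⁻) passed = 2 × 0.7939 = 1.588 mol.
Cells in series carry the same charge, so the same 1.588 mol of electrons passes through cell 2.
Pb²⁺ + 2 e⁻ → Pb, so n(Pb) = 1.588 / 2 = 0.7939 mol.
m(Pb) = 0.7939 × 207.2 = 164 g.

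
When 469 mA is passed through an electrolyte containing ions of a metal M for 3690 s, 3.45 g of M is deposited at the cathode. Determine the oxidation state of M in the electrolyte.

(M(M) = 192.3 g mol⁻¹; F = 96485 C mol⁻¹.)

+1

Q = I·t = 0.4690 A × 3690.0 s = 1731 C, so n(e⁻) = 1731/96485 = 0.01794 mol.
n(M) deposited = 3.45 / 192.3 = 0.01794 mol.
Electrons per atom = n(e⁻)/n(M) = 0.01794 / 0.01794 = 1.00 ≈ 1, so the ion is M⁺.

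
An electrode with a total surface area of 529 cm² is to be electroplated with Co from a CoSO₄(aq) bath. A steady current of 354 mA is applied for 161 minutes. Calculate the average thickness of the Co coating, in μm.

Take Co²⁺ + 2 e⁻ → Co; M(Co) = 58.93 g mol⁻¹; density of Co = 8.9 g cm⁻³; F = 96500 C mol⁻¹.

2.22 μm

Q = I·t = 0.3540 × 9660.0 = 3420 C; n(e⁻) = 0.03544 mol.
n(Co) = n(e⁻)/2 = 0.01772 mol, so m = 0.01772 × 58.93 = 1.044 g.
Volume = m/ρ = 1.044 / 8.9 = 0.1173 cm³.
Thickness = V/A = 0.1173 / 529 = 2.22 × 10⁻⁴ cm = 2.22 μm.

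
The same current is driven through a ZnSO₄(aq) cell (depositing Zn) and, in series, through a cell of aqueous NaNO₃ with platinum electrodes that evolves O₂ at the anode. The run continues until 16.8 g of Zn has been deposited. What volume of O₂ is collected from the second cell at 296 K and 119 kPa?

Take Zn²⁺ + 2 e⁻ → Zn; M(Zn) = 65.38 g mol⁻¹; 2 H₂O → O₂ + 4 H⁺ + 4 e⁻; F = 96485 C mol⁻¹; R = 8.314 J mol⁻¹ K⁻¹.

2.66 L

n(Zn) = 16.8 / 65.38 = 0.2570 mol, so n(e⁻) = 2 × 0.2570 = 0.5139 mol.
The cells are in series, so the same 0.5139 mol of electrons passes through the second cell.
2 H₂O → O₂ + 4 H⁺ + 4 e⁻ — 4 mol e⁻ per mol O₂, so n(O₂) = 0.5139/4 = 0.1285 mol.
V = nRT/P = (0.1285 × 8.314 × 296) / (119 × 10³) = 0.00266 m³ = 2.66 L.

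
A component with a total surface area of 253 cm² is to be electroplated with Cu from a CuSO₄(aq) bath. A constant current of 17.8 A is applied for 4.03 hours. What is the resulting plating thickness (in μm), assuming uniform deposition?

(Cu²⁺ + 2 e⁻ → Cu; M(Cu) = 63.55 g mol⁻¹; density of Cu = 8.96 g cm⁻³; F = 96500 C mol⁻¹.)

Q = I·t = 17.80 × 14508 = 258200 C; n(e⁻) = 2.676 mol.
n(Cu) = n(e⁻)/2 = 1.338 mol, so m = 1.338 × 63.55 = 85.03 g.
Volume = m/ρ = 85.03 / 8.96 = 9.490 cm³.
Thickness = V/A = 9.490 / 253 = 0.0375 cm = 375 μm.

375 μm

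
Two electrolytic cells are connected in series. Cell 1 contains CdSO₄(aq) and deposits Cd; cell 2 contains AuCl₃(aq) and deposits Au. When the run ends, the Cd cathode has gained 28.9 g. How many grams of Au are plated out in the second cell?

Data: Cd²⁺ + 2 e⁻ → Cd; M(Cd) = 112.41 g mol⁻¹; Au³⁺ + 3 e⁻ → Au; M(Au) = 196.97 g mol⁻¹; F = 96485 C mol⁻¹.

33.8 g

n(Cd) = 28.9 / 112.41 = 0.2571 mol.
Since Cd²⁺ + 2 e⁻ → Cd, n(e⁻) passed = 2 × 0.2571 = 0.5142 mol.
Cells in series carry the same charge, so the same 0.5142 mol of electrons passes through cell 2.
Au³⁺ + 3 e⁻ → Au, so n(Au) = 0.5142 / 3 = 0.1714 mol.
m(Au) = 0.1714 × 196.97 = 33.8 g.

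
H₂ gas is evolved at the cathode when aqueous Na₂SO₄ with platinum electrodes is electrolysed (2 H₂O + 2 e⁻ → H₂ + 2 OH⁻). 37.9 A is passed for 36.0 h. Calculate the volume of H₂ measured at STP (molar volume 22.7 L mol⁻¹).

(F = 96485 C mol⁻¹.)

578 L

Q = I·t = 37.90 A × 129600 s = 4912000 C.
n(e⁻) = Q/F = 4912000 / 96485 = 50.91 mol.
2 electrons are transferred per H₂ molecule, so n(H₂) = 50.91 / 2 = 25.45 mol.
V = n × V_m = 25.45 × 22.7 = 578 L.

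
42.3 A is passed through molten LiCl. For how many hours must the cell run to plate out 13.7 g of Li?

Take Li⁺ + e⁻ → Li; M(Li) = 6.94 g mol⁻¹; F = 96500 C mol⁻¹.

1.25 h

n(Li) = m/M = 13.7 / 6.94 = 1.974 mol.
Each Li atom requires 1 electron, so n(e⁻) = 1 × 1.974 = 1.974 mol.
Q = n(e⁻)·F = 1.974 × 96500 = 190500 C.
t = Q/I = 190500 / 42.30 A = 4503 s = 1.25 h.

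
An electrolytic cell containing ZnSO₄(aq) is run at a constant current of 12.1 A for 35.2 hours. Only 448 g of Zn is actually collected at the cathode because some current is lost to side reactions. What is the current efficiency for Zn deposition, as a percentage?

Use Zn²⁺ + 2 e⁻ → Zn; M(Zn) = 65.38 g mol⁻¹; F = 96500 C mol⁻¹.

86.3 %

Q = I·t = 12.10 × 126720 = 1533000 C; n(e⁻) = 1533000/96500 = 15.89 mol.
Theoretical n(Zn) = n(e⁻)/2 = 7.945 mol, i.e. m_theo = 7.945 × 65.38 = 519.4 g.
Efficiency = m_actual / m_theo = 448 / 519.4 = 86.3 %.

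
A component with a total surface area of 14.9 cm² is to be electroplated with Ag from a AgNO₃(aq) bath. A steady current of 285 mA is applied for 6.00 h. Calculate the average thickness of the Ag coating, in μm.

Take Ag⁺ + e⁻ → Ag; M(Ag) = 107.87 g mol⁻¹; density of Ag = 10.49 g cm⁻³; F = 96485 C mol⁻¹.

440 μm

Q = I·t = 0.2850 × 21600 = 6156 C; n(e⁻) = 0.06380 mol.
n(Ag) = n(e⁻)/1 = 0.06380 mol, so m = 0.06380 × 107.87 = 6.882 g.
Volume = m/ρ = 6.882 / 10.49 = 0.6561 cm³.
Thickness = V/A = 0.6561 / 14.9 = 0.0440 cm = 440 μm.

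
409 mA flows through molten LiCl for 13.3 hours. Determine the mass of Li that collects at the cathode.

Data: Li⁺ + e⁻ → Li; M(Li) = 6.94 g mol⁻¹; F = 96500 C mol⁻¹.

1.41 g

Q = I·t = 0.4090 A × 47880 s = 19580 C.
n(e⁻) = Q/F = 19580 / 96500 = 0.2029 mol.
Li⁺ + e⁻ → Li, so n(Li) = n(e⁻)/1 = 0.2029 mol.
m = n·M = 0.2029 × 6.94 = 1.41 g.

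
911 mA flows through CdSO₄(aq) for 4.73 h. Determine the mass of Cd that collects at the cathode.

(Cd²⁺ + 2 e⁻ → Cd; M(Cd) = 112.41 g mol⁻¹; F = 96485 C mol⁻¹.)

Q = I·t = 0.9110 A × 17028 s = 15510 C.
n(e⁻) = Q/F = 15510 / 96485 = 0.1608 mol.
Cd²⁺ + 2 e⁻ → Cd, so n(Cd) = n(e⁻)/2 = 0.08039 mol.
m = n·M = 0.08039 × 112.41 = 9.04 g.

9.04 g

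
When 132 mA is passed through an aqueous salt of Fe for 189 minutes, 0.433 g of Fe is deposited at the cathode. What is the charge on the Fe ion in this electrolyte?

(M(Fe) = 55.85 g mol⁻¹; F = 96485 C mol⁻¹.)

+2

Q = I·t = 0.1320 A × 11340 s = 1497 C, so n(e⁻) = 1497/96485 = 0.01551 mol.
n(Fe) deposited = 0.433 / 55.85 = 0.007753 mol.
Electrons per atom = n(e⁻)/n(Fe) = 0.01551 / 0.007753 = 2.00 ≈ 2, so the ion is Fe²⁺.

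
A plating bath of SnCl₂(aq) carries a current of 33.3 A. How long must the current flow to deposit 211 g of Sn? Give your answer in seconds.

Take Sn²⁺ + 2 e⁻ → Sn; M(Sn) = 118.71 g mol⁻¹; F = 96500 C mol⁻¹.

n(Sn) = m/M = 211 / 118.71 = 1.777 mol.
Each Sn atom requires 2 electrons, so n(e⁻) = 2 × 1.777 = 3.555 mol.
Q = n(e⁻)·F = 3.555 × 96500 = 343000 C.
t = Q/I = 343000 / 33.30 A = 10300 s.

10300 s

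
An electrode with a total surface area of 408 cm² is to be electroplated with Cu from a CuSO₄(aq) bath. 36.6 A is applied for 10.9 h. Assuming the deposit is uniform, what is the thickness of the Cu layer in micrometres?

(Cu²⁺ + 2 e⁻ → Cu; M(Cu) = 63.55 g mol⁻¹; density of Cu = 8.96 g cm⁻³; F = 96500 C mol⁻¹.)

Q = I·t = 36.60 × 39240 = 1436000 C; n(e⁻) = 14.88 mol.
n(Cu) = n(e⁻)/2 = 7.441 mol, so m = 7.441 × 63.55 = 472.9 g.
Volume = m/ρ = 472.9 / 8.96 = 52.78 cm³.
Thickness = V/A = 52.78 / 408 = 0.129 cm = 1290 μm.

1290 μm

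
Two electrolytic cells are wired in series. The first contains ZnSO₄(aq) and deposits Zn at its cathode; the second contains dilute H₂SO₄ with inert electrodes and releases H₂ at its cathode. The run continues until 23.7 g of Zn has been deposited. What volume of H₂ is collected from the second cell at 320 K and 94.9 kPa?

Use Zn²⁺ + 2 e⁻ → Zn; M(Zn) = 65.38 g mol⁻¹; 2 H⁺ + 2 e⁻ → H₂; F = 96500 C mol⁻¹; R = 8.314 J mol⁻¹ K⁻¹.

10.2 L

n(Zn) = 23.7 / 65.38 = 0.3625 mol, so n(e⁻) = 2 × 0.3625 = 0.7250 mol.
The cells are in series, so the same 0.7250 mol of electrons passes through the second cell.
2 H⁺ + 2 e⁻ → H₂ — 2 mol e⁻ per mol H₂, so n(H₂) = 0.7250/2 = 0.3625 mol.
V = nRT/P = (0.3625 × 8.314 × 320) / (94.9 × 10³) = 0.0102 m³ = 10.2 L.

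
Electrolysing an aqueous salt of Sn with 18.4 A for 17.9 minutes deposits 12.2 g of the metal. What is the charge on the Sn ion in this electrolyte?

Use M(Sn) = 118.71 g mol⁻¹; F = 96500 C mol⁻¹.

+2

Q = I·t = 18.40 A × 1074.0 s = 19760 C, so n(e⁻) = 19760/96500 = 0.2048 mol.
n(Sn) deposited = 12.2 / 118.71 = 0.1028 mol.
Electrons per atom = n(e⁻)/n(Sn) = 0.2048 / 0.1028 = 1.99 ≈ 2, so the ion is Sn²⁺.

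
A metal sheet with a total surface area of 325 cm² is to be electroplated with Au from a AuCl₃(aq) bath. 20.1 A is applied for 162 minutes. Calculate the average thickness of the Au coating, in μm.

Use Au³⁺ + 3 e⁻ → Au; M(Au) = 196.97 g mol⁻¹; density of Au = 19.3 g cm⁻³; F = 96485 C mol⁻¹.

Q = I·t = 20.10 × 9720.0 = 195400 C; n(e⁻) = 2.025 mol.
n(Au) = n(e⁻)/3 = 0.6750 mol, so m = 0.6750 × 196.97 = 132.9 g.
Volume = m/ρ = 132.9 / 19.3 = 6.888 cm³.
Thickness = V/A = 6.888 / 325 = 0.0212 cm = 212 μm.

212 μm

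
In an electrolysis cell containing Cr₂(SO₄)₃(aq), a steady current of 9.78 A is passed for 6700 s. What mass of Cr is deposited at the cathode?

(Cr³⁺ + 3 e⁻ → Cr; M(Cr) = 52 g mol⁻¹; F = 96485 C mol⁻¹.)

11.8 g

Q = I·t = 9.780 A × 6700.0 s = 65530 C.
n(e⁻) = Q/F = 65530 / 96485 = 0.6791 mol.
Cr³⁺ + 3 e⁻ → Cr, so n(Cr) = n(e⁻)/3 = 0.2264 mol.
m = n·M = 0.2264 × 52 = 11.8 g.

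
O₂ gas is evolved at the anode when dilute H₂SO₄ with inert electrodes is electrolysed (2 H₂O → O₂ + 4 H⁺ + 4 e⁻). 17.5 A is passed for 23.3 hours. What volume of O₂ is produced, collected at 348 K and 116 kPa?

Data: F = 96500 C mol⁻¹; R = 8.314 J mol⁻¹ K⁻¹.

Q = I·t = 17.50 A × 83880 s = 1468000 C.
n(e⁻) = Q/F = 1468000 / 96500 = 15.21 mol.
4 electrons are transferred per O₂ molecule, so n(O₂) = 15.21 / 4 = 3.803 mol.
V = nRT/P = (3.803 × 8.314 × 348) / (116 × 10³ Pa) = 0.0949 m³ = 94.9 L.

94.9 L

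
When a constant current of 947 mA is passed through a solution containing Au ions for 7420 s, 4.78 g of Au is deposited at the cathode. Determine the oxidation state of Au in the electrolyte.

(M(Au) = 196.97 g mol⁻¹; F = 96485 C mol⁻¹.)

+3

Q = I·t = 0.9470 A × 7420.0 s = 7027 C, so n(e⁻) = 7027/96485 = 0.07283 mol.
n(Au) deposited = 4.78 / 196.97 = 0.02427 mol.
Electrons per atom = n(e⁻)/n(Au) = 0.07283 / 0.02427 = 3.00 ≈ 3, so the ion is Au³⁺.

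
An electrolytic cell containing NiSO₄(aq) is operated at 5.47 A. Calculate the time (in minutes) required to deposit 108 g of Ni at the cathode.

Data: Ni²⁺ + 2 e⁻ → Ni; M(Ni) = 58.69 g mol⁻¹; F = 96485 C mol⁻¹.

n(Ni) = m/M = 108 / 58.69 = 1.840 mol.
Each Ni atom requires 2 electrons, so n(e⁻) = 2 × 1.840 = 3.680 mol.
Q = n(e⁻)·F = 3.680 × 96485 = 355100 C.
t = Q/I = 355100 / 5.470 A = 64920 s = 1080 min.

1080 min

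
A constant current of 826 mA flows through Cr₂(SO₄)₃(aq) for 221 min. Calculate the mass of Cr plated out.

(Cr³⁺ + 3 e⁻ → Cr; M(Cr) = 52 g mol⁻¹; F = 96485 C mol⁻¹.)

1.97 g

Q = I·t = 0.8260 A × 13260 s = 10950 C.
n(e⁻) = Q/F = 10950 / 96485 = 0.1135 mol.
Cr³⁺ + 3 e⁻ → Cr, so n(Cr) = n(e⁻)/3 = 0.03784 mol.
m = n·M = 0.03784 × 52 = 1.97 g.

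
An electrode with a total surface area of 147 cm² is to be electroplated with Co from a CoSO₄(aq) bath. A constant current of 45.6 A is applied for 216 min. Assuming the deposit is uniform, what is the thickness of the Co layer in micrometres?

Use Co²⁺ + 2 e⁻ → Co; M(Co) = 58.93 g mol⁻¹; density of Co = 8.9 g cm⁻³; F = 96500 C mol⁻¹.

1380 μm

Q = I·t = 45.60 × 12960 = 591000 C; n(e⁻) = 6.124 mol.
n(Co) = n(e⁻)/2 = 3.062 mol, so m = 3.062 × 58.93 = 180.4 g.
Volume = m/ρ = 180.4 / 8.9 = 20.27 cm³.
Thickness = V/A = 20.27 / 147 = 0.138 cm = 1380 μm.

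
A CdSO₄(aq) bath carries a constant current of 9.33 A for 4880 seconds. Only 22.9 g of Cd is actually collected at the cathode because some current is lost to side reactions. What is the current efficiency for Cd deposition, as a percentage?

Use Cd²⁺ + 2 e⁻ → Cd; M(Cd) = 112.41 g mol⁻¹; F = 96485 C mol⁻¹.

Q = I·t = 9.330 × 4880.0 = 45530 C; n(e⁻) = 45530/96485 = 0.4719 mol.
Theoretical n(Cd) = n(e⁻)/2 = 0.2359 mol, i.e. m_theo = 0.2359 × 112.41 = 26.52 g.
Efficiency = m_actual / m_theo = 22.9 / 26.52 = 86.3 %.

86.3 %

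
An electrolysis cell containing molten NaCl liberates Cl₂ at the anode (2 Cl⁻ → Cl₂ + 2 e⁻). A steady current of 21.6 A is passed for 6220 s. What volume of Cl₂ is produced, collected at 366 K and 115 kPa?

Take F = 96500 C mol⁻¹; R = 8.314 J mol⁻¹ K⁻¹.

18.4 L

Q = I·t = 21.60 A × 6220.0 s = 134400 C.
n(e⁻) = Q/F = 134400 / 96500 = 1.392 mol.
2 electrons are transferred per Cl₂ molecule, so n(Cl₂) = 1.392 / 2 = 0.6961 mol.
V = nRT/P = (0.6961 × 8.314 × 366) / (115 × 10³ Pa) = 0.0184 m³ = 18.4 L.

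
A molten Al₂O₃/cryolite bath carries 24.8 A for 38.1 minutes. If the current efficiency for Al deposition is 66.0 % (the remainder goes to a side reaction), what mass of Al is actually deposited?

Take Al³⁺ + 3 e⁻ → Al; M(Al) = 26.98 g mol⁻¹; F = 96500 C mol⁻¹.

Q = I·t = 24.80 × 2286.0 = 56690 C.
n(e⁻) = 56690/96500 = 0.5875 mol; theoretically n(Al) = 0.5875/3 = 0.1958 mol, m_theo = 5.283 g.
At 66.0 % efficiency, m_actual = 0.660 × 5.283 = 3.49 g.

3.49 g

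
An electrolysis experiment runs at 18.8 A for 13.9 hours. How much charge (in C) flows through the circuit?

9.41 × 10⁵ C

Q = I·t = 18.80 A × 50040 s = 9.41 × 10⁵ C.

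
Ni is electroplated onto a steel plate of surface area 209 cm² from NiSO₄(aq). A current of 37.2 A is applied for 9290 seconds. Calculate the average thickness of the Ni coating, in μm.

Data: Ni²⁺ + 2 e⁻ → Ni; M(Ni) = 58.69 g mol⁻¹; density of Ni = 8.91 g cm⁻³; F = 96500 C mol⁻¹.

564 μm

Q = I·t = 37.20 × 9290.0 = 345600 C; n(e⁻) = 3.581 mol.
n(Ni) = n(e⁻)/2 = 1.791 mol, so m = 1.791 × 58.69 = 105.1 g.
Volume = m/ρ = 105.1 / 8.91 = 11.79 cm³.
Thickness = V/A = 11.79 / 209 = 0.0564 cm = 564 μm.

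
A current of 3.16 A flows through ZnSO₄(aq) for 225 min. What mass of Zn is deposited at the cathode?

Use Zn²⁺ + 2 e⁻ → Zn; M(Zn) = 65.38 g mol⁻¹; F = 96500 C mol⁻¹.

Q = I·t = 3.160 A × 13500 s = 42660 C.
n(e⁻) = Q/F = 42660 / 96500 = 0.4421 mol.
Zn²⁺ + 2 e⁻ → Zn, so n(Zn) = n(e⁻)/2 = 0.2210 mol.
m = n·M = 0.2210 × 65.38 = 14.5 g.

14.5 g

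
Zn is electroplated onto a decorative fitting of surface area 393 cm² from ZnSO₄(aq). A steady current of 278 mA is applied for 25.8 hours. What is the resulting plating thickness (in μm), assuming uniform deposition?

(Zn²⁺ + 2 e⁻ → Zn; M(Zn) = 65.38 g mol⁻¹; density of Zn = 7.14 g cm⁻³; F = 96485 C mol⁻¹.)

31.2 μm

Q = I·t = 0.2780 × 92880 = 25820 C; n(e⁻) = 0.2676 mol.
n(Zn) = n(e⁻)/2 = 0.1338 mol, so m = 0.1338 × 65.38 = 8.748 g.
Volume = m/ρ = 8.748 / 7.14 = 1.225 cm³.
Thickness = V/A = 1.225 / 393 = 0.00312 cm = 31.2 μm.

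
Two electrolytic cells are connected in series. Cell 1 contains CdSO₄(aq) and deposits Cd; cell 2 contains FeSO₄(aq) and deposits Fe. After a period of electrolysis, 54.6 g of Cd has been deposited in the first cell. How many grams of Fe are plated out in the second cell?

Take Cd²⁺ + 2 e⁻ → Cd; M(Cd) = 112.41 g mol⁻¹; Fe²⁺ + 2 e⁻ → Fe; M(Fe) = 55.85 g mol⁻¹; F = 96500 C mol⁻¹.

n(Cd) = 54.6 / 112.41 = 0.4857 mol.
Since Cd²⁺ + 2 e⁻ → Cd, n(e⁻) passed = 2 × 0.4857 = 0.9714 mol.
Cells in series carry the same charge, so the same 0.9714 mol of electrons passes through cell 2.
Fe²⁺ + 2 e⁻ → Fe, so n(Fe) = 0.9714 / 2 = 0.4857 mol.
m(Fe) = 0.4857 × 55.85 = 27.1 g.

27.1 g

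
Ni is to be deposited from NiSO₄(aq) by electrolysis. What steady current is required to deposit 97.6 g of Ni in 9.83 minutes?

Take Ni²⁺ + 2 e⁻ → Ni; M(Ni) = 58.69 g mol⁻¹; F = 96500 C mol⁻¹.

n(Ni) = 97.6 / 58.69 = 1.663 mol.
n(e⁻) = 2 × 1.663 = 3.326 mol.
Q = n(e⁻)·F = 3.326 × 96500 = 321000 C.
I = Q/t = 321000 / 589.80 s = 544 A.

544 A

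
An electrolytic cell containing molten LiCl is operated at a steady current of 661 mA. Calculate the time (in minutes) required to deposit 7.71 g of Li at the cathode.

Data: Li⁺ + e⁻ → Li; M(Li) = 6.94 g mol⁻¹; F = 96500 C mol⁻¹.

n(Li) = m/M = 7.71 / 6.94 = 1.111 mol.
Each Li atom requires 1 electron, so n(e⁻) = 1 × 1.111 = 1.111 mol.
Q = n(e⁻)·F = 1.111 × 96500 = 107200 C.
t = Q/I = 107200 / 0.6610 A = 162200 s = 2700 min.

2700 min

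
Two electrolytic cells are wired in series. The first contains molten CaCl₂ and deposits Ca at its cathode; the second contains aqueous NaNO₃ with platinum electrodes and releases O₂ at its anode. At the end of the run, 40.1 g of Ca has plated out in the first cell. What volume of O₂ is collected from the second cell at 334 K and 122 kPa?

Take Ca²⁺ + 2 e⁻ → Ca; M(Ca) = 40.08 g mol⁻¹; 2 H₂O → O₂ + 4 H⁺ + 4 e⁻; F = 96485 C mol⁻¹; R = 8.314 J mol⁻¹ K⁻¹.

11.4 L

n(Ca) = 40.1 / 40.08 = 1.000 mol, so n(e⁻) = 2 × 1.000 = 2.001 mol.
The cells are in series, so the same 2.001 mol of electrons passes through the second cell.
2 H₂O → O₂ + 4 H⁺ + 4 e⁻ — 4 mol e⁻ per mol O₂, so n(O₂) = 2.001/4 = 0.5002 mol.
V = nRT/P = (0.5002 × 8.314 × 334) / (122 × 10³) = 0.0114 m³ = 11.4 L.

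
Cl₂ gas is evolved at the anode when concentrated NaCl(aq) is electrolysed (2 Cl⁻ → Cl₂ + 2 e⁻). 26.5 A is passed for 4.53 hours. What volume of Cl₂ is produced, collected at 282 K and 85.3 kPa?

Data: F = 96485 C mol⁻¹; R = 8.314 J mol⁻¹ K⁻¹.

61.6 L

Q = I·t = 26.50 A × 16308 s = 432200 C.
n(e⁻) = Q/F = 432200 / 96485 = 4.479 mol.
2 electrons are transferred per Cl₂ molecule, so n(Cl₂) = 4.479 / 2 = 2.240 mol.
V = nRT/P = (2.240 × 8.314 × 282) / (85.3 × 10³ Pa) = 0.0616 m³ = 61.6 L.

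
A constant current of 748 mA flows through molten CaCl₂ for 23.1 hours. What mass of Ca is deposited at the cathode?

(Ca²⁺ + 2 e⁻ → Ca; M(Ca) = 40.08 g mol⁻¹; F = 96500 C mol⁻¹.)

12.9 g

Q = I·t = 0.7480 A × 83160 s = 62200 C.
n(e⁻) = Q/F = 62200 / 96500 = 0.6446 mol.
Ca²⁺ + 2 e⁻ → Ca, so n(Ca) = n(e⁻)/2 = 0.3223 mol.
m = n·M = 0.3223 × 40.08 = 12.9 g.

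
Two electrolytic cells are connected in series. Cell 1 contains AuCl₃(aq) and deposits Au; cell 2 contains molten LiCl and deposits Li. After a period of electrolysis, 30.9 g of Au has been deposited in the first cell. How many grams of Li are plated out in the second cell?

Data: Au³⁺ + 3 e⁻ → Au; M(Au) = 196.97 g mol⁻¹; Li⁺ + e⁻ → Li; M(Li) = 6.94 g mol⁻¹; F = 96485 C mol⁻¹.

3.27 g

n(Au) = 30.9 / 196.97 = 0.1569 mol.
Since Au³⁺ + 3 e⁻ → Au, n(e⁻) passed = 3 × 0.1569 = 0.4706 mol.
Cells in series carry the same charge, so the same 0.4706 mol of electrons passes through cell 2.
Li⁺ + e⁻ → Li, so n(Li) = 0.4706 / 1 = 0.4706 mol.
m(Li) = 0.4706 × 6.94 = 3.27 g.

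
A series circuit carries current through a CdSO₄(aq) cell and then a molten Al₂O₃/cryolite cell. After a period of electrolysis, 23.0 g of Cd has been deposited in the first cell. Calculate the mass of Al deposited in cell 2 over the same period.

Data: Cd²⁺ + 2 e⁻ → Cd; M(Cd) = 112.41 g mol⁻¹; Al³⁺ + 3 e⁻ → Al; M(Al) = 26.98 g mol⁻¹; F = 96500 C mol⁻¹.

n(Cd) = 23.0 / 112.41 = 0.2046 mol.
Since Cd²⁺ + 2 e⁻ → Cd, n(e⁻) passed = 2 × 0.2046 = 0.4092 mol.
Cells in series carry the same charge, so the same 0.4092 mol of electrons passes through cell 2.
Al³⁺ + 3 e⁻ → Al, so n(Al) = 0.4092 / 3 = 0.1364 mol.
m(Al) = 0.1364 × 26.98 = 3.68 g.

3.68 g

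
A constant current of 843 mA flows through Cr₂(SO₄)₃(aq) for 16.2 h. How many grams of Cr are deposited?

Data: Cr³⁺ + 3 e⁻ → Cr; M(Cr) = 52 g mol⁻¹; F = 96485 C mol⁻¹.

8.83 g

Q = I·t = 0.8430 A × 58320 s = 49160 C.
n(e⁻) = Q/F = 49160 / 96485 = 0.5095 mol.
Cr³⁺ + 3 e⁻ → Cr, so n(Cr) = n(e⁻)/3 = 0.1698 mol.
m = n·M = 0.1698 × 52 = 8.83 g.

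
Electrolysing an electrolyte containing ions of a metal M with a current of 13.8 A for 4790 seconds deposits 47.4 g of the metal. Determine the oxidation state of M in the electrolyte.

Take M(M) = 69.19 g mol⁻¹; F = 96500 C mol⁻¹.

+1

Q = I·t = 13.80 A × 4790.0 s = 66100 C, so n(e⁻) = 66100/96500 = 0.6850 mol.
n(M) deposited = 47.4 / 69.19 = 0.6851 mol.
Electrons per atom = n(e⁻)/n(M) = 0.6850 / 0.6851 = 1.00 ≈ 1, so the ion is M⁺.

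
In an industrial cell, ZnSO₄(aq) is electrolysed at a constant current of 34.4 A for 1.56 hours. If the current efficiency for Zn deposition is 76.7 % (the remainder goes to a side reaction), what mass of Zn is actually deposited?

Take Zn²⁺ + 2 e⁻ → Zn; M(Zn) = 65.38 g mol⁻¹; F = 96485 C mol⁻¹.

Q = I·t = 34.40 × 5616.0 = 193200 C.
n(e⁻) = 193200/96485 = 2.002 mol; theoretically n(Zn) = 2.002/2 = 1.001 mol, m_theo = 65.45 g.
At 76.7 % efficiency, m_actual = 0.767 × 65.45 = 50.2 g.

50.2 g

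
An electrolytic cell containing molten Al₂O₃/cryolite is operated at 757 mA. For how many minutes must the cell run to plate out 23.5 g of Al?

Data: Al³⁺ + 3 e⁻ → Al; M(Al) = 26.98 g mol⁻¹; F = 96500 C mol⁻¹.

5550 min

n(Al) = m/M = 23.5 / 26.98 = 0.8710 mol.
Each Al atom requires 3 electrons, so n(e⁻) = 3 × 0.8710 = 2.613 mol.
Q = n(e⁻)·F = 2.613 × 96500 = 252200 C.
t = Q/I = 252200 / 0.7570 A = 333100 s = 5550 min.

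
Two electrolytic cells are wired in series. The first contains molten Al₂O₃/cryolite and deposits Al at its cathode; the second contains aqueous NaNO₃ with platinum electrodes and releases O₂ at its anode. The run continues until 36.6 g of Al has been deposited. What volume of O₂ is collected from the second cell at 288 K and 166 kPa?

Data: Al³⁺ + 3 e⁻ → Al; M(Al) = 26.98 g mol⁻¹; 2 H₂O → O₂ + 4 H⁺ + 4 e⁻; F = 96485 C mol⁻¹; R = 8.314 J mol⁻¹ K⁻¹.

14.7 L

n(Al) = 36.6 / 26.98 = 1.357 mol, so n(e⁻) = 3 × 1.357 = 4.070 mol.
The cells are in series, so the same 4.070 mol of electrons passes through the second cell.
2 H₂O → O₂ + 4 H⁺ + 4 e⁻ — 4 mol e⁻ per mol O₂, so n(O₂) = 4.070/4 = 1.017 mol.
V = nRT/P = (1.017 × 8.314 × 288) / (166 × 10³) = 0.0147 m³ = 14.7 L.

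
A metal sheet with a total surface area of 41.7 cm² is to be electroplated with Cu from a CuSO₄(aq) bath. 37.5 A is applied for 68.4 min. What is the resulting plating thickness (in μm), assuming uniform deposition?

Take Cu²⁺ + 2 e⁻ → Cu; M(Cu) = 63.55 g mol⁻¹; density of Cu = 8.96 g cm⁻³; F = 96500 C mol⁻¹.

Q = I·t = 37.50 × 4104.0 = 153900 C; n(e⁻) = 1.595 mol.
n(Cu) = n(e⁻)/2 = 0.7974 mol, so m = 0.7974 × 63.55 = 50.68 g.
Volume = m/ρ = 50.68 / 8.96 = 5.656 cm³.
Thickness = V/A = 5.656 / 41.7 = 0.136 cm = 1360 μm.

1360 μm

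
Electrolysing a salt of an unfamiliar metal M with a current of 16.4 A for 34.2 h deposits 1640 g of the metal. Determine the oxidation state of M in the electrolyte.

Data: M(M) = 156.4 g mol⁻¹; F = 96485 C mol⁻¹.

Q = I·t = 16.40 A × 123120 s = 2019000 C, so n(e⁻) = 2019000/96485 = 20.93 mol.
n(M) deposited = 1640 / 156.4 = 10.49 mol.
Electrons per atom = n(e⁻)/n(M) = 20.93 / 10.49 = 2.00 ≈ 2, so the ion is M²⁺.

+2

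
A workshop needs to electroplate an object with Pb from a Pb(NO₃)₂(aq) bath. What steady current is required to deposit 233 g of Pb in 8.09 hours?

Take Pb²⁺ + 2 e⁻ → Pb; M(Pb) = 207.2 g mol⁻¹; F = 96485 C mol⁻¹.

n(Pb) = 233 / 207.2 = 1.125 mol.
n(e⁻) = 2 × 1.125 = 2.249 mol.
Q = n(e⁻)·F = 2.249 × 96485 = 217000 C.
I = Q/t = 217000 / 29124 s = 7.45 A.

7.45 A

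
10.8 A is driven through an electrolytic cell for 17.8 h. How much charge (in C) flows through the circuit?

6.92 × 10⁵ C

Q = I·t = 10.80 A × 64080 s = 6.92 × 10⁵ C.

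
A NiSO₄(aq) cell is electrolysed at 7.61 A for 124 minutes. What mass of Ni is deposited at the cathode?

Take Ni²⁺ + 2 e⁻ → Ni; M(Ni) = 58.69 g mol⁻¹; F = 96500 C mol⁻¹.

17.2 g

Q = I·t = 7.610 A × 7440.0 s = 56620 C.
n(e⁻) = Q/F = 56620 / 96500 = 0.5867 mol.
Ni²⁺ + 2 e⁻ → Ni, so n(Ni) = n(e⁻)/2 = 0.2934 mol.
m = n·M = 0.2934 × 58.69 = 17.2 g.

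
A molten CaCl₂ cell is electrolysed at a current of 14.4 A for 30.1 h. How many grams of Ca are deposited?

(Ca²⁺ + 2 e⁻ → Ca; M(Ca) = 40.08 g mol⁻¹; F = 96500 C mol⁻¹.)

Q = I·t = 14.40 A × 108360 s = 1560000 C.
n(e⁻) = Q/F = 1560000 / 96500 = 16.17 mol.
Ca²⁺ + 2 e⁻ → Ca, so n(Ca) = n(e⁻)/2 = 8.085 mol.
m = n·M = 8.085 × 40.08 = 324 g.

324 g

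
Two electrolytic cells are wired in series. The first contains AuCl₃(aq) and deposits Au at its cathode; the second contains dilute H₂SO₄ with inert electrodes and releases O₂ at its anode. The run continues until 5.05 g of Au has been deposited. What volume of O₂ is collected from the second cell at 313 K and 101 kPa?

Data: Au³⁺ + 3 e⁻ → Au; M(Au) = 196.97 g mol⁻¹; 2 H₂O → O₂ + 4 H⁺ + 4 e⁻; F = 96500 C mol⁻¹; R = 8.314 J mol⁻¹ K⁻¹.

0.495 L

n(Au) = 5.05 / 196.97 = 0.02564 mol, so n(e⁻) = 3 × 0.02564 = 0.07692 mol.
The cells are in series, so the same 0.07692 mol of electrons passes through the second cell.
2 H₂O → O₂ + 4 H⁺ + 4 e⁻ — 4 mol e⁻ per mol O₂, so n(O₂) = 0.07692/4 = 0.01923 mol.
V = nRT/P = (0.01923 × 8.314 × 313) / (101 × 10³) = 4.95 × 10⁻⁴ m³ = 0.495 L.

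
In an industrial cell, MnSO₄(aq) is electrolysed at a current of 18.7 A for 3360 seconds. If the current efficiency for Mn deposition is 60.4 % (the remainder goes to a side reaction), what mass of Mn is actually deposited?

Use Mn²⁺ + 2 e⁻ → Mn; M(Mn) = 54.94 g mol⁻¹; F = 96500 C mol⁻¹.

Q = I·t = 18.70 × 3360.0 = 62830 C.
n(e⁻) = 62830/96500 = 0.6511 mol; theoretically n(Mn) = 0.6511/2 = 0.3256 mol, m_theo = 17.89 g.
At 60.4 % efficiency, m_actual = 0.604 × 17.89 = 10.8 g.

10.8 g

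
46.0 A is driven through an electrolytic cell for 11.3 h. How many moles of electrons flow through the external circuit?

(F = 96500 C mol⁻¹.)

19.4 mol

Q = I·t = 46.00 A × 40680 s = 1871000 C.
n(e⁻) = Q/F = 1871000 / 96500 = 19.4 mol.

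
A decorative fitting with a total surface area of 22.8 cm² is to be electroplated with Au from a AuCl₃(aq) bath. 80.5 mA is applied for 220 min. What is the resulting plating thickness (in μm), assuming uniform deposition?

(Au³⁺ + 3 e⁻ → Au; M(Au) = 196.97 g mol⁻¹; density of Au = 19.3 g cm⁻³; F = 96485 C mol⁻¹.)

16.4 μm

Q = I·t = 0.08050 × 13200 = 1063 C; n(e⁻) = 0.01101 mol.
n(Au) = n(e⁻)/3 = 0.003671 mol, so m = 0.003671 × 196.97 = 0.7231 g.
Volume = m/ρ = 0.7231 / 19.3 = 0.03747 cm³.
Thickness = V/A = 0.03747 / 22.8 = 0.00164 cm = 16.4 μm.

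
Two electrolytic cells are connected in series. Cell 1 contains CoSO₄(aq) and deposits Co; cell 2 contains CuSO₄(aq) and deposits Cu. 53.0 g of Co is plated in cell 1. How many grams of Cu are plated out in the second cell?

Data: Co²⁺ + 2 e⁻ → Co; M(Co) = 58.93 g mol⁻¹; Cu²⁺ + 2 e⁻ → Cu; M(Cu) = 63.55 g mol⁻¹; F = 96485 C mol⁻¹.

57.2 g

n(Co) = 53.0 / 58.93 = 0.8994 mol.
Since Co²⁺ + 2 e⁻ → Co, n(e⁻) passed = 2 × 0.8994 = 1.799 mol.
Cells in series carry the same charge, so the same 1.799 mol of electrons passes through cell 2.
Cu²⁺ + 2 e⁻ → Cu, so n(Cu) = 1.799 / 2 = 0.8994 mol.
m(Cu) = 0.8994 × 63.55 = 57.2 g.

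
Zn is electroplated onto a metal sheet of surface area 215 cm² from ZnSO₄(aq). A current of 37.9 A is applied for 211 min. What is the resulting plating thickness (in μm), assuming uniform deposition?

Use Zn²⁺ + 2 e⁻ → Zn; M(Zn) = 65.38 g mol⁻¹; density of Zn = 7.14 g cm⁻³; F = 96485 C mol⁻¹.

Q = I·t = 37.90 × 12660 = 479800 C; n(e⁻) = 4.973 mol.
n(Zn) = n(e⁻)/2 = 2.486 mol, so m = 2.486 × 65.38 = 162.6 g.
Volume = m/ρ = 162.6 / 7.14 = 22.77 cm³.
Thickness = V/A = 22.77 / 215 = 0.106 cm = 1060 μm.

1060 μm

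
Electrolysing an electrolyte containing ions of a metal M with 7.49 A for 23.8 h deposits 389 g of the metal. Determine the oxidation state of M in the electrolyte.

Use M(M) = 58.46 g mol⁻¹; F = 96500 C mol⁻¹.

Q = I·t = 7.490 A × 85680 s = 641700 C, so n(e⁻) = 641700/96500 = 6.650 mol.
n(M) deposited = 389 / 58.46 = 6.654 mol.
Electrons per atom = n(e⁻)/n(M) = 6.650 / 6.654 = 0.999 ≈ 1, so the ion is M⁺.

+1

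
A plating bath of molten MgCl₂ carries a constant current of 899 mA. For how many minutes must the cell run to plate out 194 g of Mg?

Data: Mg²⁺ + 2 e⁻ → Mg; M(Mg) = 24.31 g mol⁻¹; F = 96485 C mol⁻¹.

28500 min

n(Mg) = m/M = 194 / 24.31 = 7.980 mol.
Each Mg atom requires 2 electrons, so n(e⁻) = 2 × 7.980 = 15.96 mol.
Q = n(e⁻)·F = 15.96 × 96485 = 1540000 C.
t = Q/I = 1540000 / 0.8990 A = 1713000 s = 28500 min.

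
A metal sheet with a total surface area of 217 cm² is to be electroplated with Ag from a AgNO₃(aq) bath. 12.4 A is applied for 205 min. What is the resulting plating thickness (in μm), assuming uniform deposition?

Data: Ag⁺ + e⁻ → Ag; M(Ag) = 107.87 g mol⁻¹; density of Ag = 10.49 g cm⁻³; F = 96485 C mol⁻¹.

Q = I·t = 12.40 × 12300 = 152500 C; n(e⁻) = 1.581 mol.
n(Ag) = n(e⁻)/1 = 1.581 mol, so m = 1.581 × 107.87 = 170.5 g.
Volume = m/ρ = 170.5 / 10.49 = 16.26 cm³.
Thickness = V/A = 16.26 / 217 = 0.0749 cm = 749 μm.

749 μm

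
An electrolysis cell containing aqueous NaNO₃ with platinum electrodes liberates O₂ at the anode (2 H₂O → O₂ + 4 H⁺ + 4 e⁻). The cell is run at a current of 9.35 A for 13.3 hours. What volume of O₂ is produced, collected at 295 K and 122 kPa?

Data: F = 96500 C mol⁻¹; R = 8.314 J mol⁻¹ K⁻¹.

Q = I·t = 9.350 A × 47880 s = 447700 C.
n(e⁻) = Q/F = 447700 / 96500 = 4.639 mol.
4 electrons are transferred per O₂ molecule, so n(O₂) = 4.639 / 4 = 1.160 mol.
V = nRT/P = (1.160 × 8.314 × 295) / (122 × 10³ Pa) = 0.0233 m³ = 23.3 L.

23.3 L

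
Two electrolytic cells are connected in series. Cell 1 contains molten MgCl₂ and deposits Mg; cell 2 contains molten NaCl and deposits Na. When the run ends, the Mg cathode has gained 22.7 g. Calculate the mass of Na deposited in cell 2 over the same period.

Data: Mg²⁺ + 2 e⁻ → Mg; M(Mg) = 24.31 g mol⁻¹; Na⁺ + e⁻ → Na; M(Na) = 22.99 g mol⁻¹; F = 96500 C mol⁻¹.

42.9 g

n(Mg) = 22.7 / 24.31 = 0.9338 mol.
Since Mg²⁺ + 2 e⁻ → Mg, n(e⁻) passed = 2 × 0.9338 = 1.868 mol.
Cells in series carry the same charge, so the same 1.868 mol of electrons passes through cell 2.
Na⁺ + e⁻ → Na, so n(Na) = 1.868 / 1 = 1.868 mol.
m(Na) = 1.868 × 22.99 = 42.9 g.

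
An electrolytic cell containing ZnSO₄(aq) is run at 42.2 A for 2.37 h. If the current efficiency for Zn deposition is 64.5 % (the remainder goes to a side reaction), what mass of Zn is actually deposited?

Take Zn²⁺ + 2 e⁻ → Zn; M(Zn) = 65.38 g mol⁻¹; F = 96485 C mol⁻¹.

78.7 g

Q = I·t = 42.20 × 8532.0 = 360100 C.
n(e⁻) = 360100/96485 = 3.732 mol; theoretically n(Zn) = 3.732/2 = 1.866 mol, m_theo = 122.0 g.
At 64.5 % efficiency, m_actual = 0.645 × 122.0 = 78.7 g.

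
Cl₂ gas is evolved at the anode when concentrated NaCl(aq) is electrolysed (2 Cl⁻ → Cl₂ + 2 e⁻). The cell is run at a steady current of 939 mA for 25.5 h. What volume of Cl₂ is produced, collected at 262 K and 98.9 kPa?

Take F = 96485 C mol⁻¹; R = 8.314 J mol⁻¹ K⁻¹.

Q = I·t = 0.9390 A × 91800 s = 86200 C.
n(e⁻) = Q/F = 86200 / 96485 = 0.8934 mol.
2 electrons are transferred per Cl₂ molecule, so n(Cl₂) = 0.8934 / 2 = 0.4467 mol.
V = nRT/P = (0.4467 × 8.314 × 262) / (98.9 × 10³ Pa) = 0.00984 m³ = 9.84 L.

9.84 L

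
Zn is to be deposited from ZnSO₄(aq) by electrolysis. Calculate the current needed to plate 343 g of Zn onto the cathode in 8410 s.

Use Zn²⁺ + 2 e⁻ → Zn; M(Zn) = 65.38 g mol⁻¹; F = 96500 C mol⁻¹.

120 A

n(Zn) = 343 / 65.38 = 5.246 mol.
n(e⁻) = 2 × 5.246 = 10.49 mol.
Q = n(e⁻)·F = 10.49 × 96500 = 1013000 C.
I = Q/t = 1013000 / 8410.0 s = 120 A.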